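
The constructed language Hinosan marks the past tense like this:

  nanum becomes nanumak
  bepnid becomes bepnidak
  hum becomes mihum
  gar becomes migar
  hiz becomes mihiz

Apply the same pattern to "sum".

misum

"sum" has 1 vowel. The stems with 1 vowel (hum → mihum, gar → migar, hiz → mihiz) add the prefix mi-.
The other pattern: stems with 2 vowels add -ak.
So sum → misum.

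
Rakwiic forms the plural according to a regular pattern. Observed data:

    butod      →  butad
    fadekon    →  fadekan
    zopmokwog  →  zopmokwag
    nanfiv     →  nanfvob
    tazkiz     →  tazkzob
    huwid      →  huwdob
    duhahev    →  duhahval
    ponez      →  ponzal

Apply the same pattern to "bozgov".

bozgav

butod and huwid both end in -d yet inflect differently (butad, huwdob), so the final letter is not what conditions the rule; the last vowel is.
"bozgov" has last vowel 'o'. The stems whose last vowel is 'o' (butod → butad, fadekon → fadekan, zopmokwog → zopmokwag) change the last vowel to 'a'.
So bozgov → bozgav.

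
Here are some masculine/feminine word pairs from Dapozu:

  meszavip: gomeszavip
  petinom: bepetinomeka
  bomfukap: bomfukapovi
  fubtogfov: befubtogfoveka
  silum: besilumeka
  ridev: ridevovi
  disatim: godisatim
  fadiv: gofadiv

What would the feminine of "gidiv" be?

meszavip and bomfukap both end in -p yet inflect differently (gomeszavip, bomfukapovi), so the final letter is not what conditions the rule; the last vowel is.
"gidiv" has last vowel 'i'. The stems whose last vowel is 'i' (fadiv → gofadiv, disatim → godisatim, meszavip → gomeszavip) add the prefix go-.
The other patterns: stems whose last vowel is 'a' or 'e' add -ovi; stems whose last vowel is 'o' or 'u' add be- … -eka around the stem.
So gidiv → gogidiv.

gogidiv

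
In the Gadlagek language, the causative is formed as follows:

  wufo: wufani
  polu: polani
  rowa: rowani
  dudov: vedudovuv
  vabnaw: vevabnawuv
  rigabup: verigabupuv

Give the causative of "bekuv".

vebekuvuv

wufo and dudov both have last vowel 'o' yet inflect differently (wufani, vedudovuv), so the last vowel is not what conditions the rule; whether the stem ends in a vowel or a consonant is.
"bekuv" ends in a consonant. The stems ending in a consonant (dudov → vedudovuv, vabnaw → vevabnawuv, rigabup → verigabupuv) add ve- … -uv around the stem.
So bekuv → vebekuvuv.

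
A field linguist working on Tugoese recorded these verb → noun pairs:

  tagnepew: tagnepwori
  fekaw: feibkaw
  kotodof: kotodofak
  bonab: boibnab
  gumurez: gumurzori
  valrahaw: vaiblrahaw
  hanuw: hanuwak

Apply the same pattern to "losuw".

"losuw" has last vowel 'u'. The one such stem in the data (hanuw → hanuwak) adds -ak, so the same rule applies.
So losuw → losuwak.

losuwak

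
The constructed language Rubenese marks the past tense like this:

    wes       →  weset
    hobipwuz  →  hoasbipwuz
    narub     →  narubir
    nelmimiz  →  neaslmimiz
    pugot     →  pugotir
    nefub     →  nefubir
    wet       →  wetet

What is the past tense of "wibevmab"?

wiasbevmab

wet and pugot both end in -t yet inflect differently (wetet, pugotir), so the final letter is not what conditions the rule; the number of vowels is.
"wibevmab" has 3 vowels. The stems with 3 vowels (nelmimiz → neaslmimiz, hobipwuz → hoasbipwuz) insert -as- after the first vowel.
So wibevmab → wiasbevmab.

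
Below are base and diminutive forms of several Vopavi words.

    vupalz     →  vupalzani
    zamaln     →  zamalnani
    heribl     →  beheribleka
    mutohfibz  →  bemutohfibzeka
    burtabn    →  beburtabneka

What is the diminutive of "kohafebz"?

burtabn and zamaln both end in -n yet inflect differently (beburtabneka, zamalnani), so the final letter is not what conditions the rule; the second-to-last letter is.
"kohafebz" has second-to-last letter 'b'. The stems whose second-to-last letter is 'b' (mutohfibz → bemutohfibzeka, burtabn → beburtabneka, heribl → beheribleka) add be- … -eka around the stem.
The other pattern: stems whose second-to-last letter is 'l' add -ani.
So kohafebz → bekohafebzeka.

bekohafebzeka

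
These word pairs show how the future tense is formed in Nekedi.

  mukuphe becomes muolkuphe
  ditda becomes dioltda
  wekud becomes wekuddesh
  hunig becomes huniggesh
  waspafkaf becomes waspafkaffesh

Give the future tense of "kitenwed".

ditda and waspafkaf both have last vowel 'a' yet inflect differently (dioltda, waspafkaffesh), so the last vowel is not what conditions the rule; whether the stem ends in a vowel or a consonant is.
"kitenwed" ends in a consonant. The stems ending in a consonant (wekud → wekuddesh, hunig → huniggesh, waspafkaf → waspafkaffesh) double the final consonant and add -esh.
So kitenwed → kitenweddesh.

kitenweddesh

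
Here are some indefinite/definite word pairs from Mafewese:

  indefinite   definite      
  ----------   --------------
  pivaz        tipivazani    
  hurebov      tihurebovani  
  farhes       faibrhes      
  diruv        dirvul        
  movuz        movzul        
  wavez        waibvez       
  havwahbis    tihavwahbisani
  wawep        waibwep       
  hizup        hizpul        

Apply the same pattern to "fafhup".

"fafhup" has last vowel 'u'. The stems whose last vowel is 'u' (diruv → dirvul, movuz → movzul, hizup → hizpul) delete the last vowel and add -ul.
So fafhup → fafhpul.

fafhpul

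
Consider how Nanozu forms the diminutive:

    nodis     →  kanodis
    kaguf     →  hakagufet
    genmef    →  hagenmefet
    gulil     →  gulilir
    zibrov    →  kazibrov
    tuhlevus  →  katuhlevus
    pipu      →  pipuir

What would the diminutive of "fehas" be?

kaguf and pipu both have last vowel 'u' yet inflect differently (hakagufet, pipuir), so the last vowel is not what conditions the rule; the final letter is.
"fehas" ends in -s. The stems ending in -s (nodis → kanodis, tuhlevus → katuhlevus) add the prefix ka-.
The other patterns: stems ending in -f add ha- … -et around the stem; stems ending in -l or -u add -ir.
So fehas → kafehas.

kafehas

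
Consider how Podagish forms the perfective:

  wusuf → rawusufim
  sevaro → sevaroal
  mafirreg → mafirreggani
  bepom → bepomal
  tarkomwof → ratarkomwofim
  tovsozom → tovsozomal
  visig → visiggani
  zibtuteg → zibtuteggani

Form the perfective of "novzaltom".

novzaltomal

tovsozom and tarkomwof both have last vowel 'o' yet inflect differently (tovsozomal, ratarkomwofim), so the last vowel is not what conditions the rule; the final letter is.
"novzaltom" ends in -m. The stems ending in -m (tovsozom → tovsozomal, bepom → bepomal) add -al.
The other patterns: stems ending in -g double the final consonant and add -ani; stems ending in -f add ra- … -im around the stem.
So novzaltom → novzaltomal.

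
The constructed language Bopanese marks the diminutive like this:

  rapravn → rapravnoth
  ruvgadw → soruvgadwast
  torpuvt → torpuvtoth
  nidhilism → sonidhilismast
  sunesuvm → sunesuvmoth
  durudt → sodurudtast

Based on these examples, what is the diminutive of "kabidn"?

torpuvt and durudt both end in -t yet inflect differently (torpuvtoth, sodurudtast), so the final letter is not what conditions the rule; the second-to-last letter is.
"kabidn" has second-to-last letter 'd'. The stems whose second-to-last letter is 'd' (durudt → sodurudtast, ruvgadw → soruvgadwast) add so- … -ast around the stem.
So kabidn → sokabidnast.

sokabidnast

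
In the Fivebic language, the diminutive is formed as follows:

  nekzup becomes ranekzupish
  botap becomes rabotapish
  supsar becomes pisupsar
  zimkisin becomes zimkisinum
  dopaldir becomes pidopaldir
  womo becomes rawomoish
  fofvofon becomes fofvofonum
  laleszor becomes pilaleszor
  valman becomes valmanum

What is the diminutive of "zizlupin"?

zizlupinum

"zizlupin" ends in -n. The stems ending in -n (valman → valmanum, fofvofon → fofvofonum, zimkisin → zimkisinum) add -um.
The other patterns: stems ending in -r add the prefix pi-; stems ending in -o or -p add ra- … -ish around the stem.
So zizlupin → zizlupinum.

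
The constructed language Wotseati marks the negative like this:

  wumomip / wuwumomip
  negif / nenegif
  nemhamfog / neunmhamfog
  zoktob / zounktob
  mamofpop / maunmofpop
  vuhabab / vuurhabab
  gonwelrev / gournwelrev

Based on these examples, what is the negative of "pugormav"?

puurgormav

"pugormav" has last vowel 'a'. The one such stem in the data (vuhabab → vuurhabab) inserts -ur- after the first vowel (as does gonwelrev), so the same rule applies.
So pugormav → puurgormav.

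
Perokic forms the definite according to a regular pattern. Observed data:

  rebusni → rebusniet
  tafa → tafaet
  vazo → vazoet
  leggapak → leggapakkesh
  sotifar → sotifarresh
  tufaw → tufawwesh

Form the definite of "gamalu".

tafa and leggapak both have last vowel 'a' yet inflect differently (tafaet, leggapakkesh), so the last vowel is not what conditions the rule; whether the stem ends in a vowel or a consonant is.
"gamalu" ends in a vowel. The stems ending in a vowel (rebusni → rebusniet, tafa → tafaet, vazo → vazoet) add -et.
So gamalu → gamaluet.

gamaluet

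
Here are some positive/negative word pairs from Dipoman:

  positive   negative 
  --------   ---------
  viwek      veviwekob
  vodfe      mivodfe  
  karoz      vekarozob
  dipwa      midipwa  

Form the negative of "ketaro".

"ketaro" ends in a vowel. The stems ending in a vowel (vodfe → mivodfe, dipwa → midipwa) add the prefix mi-.
The other pattern: stems ending in a consonant add ve- … -ob around the stem.
So ketaro → miketaro.

miketaro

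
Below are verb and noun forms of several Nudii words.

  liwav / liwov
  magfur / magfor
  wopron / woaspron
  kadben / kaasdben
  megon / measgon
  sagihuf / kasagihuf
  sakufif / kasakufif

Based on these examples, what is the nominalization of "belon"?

magfur and sagihuf both have last vowel 'u' yet inflect differently (magfor, kasagihuf), so the last vowel is not what conditions the rule; the final letter is.
"belon" ends in -n. The stems ending in -n (wopron → woaspron, kadben → kaasdben, megon → measgon) insert -as- after the first vowel.
So belon → beaslon.

beaslon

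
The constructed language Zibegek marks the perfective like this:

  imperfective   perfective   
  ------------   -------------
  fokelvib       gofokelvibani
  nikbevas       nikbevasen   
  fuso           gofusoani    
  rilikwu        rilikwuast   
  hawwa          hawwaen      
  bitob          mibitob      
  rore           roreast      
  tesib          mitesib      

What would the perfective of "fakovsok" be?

fokelvib and tesib both end in -b yet inflect differently (gofokelvibani, mitesib), so the final letter is not what conditions the rule; the first letter is.
"fakovsok" begins with f-. The stems beginning with f- (fuso → gofusoani, fokelvib → gofokelvibani) add go- … -ani around the stem.
So fakovsok → gofakovsokani.

gofakovsokani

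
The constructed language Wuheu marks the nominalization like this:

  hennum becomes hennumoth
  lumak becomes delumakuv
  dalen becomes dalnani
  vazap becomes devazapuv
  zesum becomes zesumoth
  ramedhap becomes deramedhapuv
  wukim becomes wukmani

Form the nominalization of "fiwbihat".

zesum and wukim both end in -m yet inflect differently (zesumoth, wukmani), so the final letter is not what conditions the rule; the last vowel is.
"fiwbihat" has last vowel 'a'. The stems whose last vowel is 'a' (lumak → delumakuv, ramedhap → deramedhapuv, vazap → devazapuv) add de- … -uv around the stem.
So fiwbihat → defiwbihatuv.

defiwbihatuv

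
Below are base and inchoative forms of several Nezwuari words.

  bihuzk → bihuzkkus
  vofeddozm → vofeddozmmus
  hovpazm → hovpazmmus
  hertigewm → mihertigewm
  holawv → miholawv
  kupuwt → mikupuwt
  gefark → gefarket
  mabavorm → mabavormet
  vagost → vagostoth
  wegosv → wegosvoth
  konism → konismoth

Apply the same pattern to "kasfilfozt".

vofeddozm and hertigewm both end in -m yet inflect differently (vofeddozmmus, mihertigewm), so the final letter is not what conditions the rule; the second-to-last letter is.
"kasfilfozt" has second-to-last letter 'z'. The stems whose second-to-last letter is 'z' (bihuzk → bihuzkkus, vofeddozm → vofeddozmmus, hovpazm → hovpazmmus) double the final consonant and add -us.
So kasfilfozt → kasfilfozttus.

kasfilfozttus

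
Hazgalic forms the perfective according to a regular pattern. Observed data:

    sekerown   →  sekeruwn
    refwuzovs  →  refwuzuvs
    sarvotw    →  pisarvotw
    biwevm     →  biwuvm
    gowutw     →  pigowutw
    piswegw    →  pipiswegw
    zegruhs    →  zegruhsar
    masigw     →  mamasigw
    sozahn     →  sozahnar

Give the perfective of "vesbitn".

masigw and sarvotw both end in -w yet inflect differently (mamasigw, pisarvotw), so the final letter is not what conditions the rule; the second-to-last letter is.
"vesbitn" has second-to-last letter 't'. The stems whose second-to-last letter is 't' (sarvotw → pisarvotw, gowutw → pigowutw) add the prefix pi-.
The other patterns: stems whose second-to-last letter is 'g' repeat the first consonant+vowel as a prefix; stems whose second-to-last letter is 'h' add -ar; stems whose second-to-last letter is 'v' or 'w' change the last vowel to 'u'.
So vesbitn → pivesbitn.

pivesbitn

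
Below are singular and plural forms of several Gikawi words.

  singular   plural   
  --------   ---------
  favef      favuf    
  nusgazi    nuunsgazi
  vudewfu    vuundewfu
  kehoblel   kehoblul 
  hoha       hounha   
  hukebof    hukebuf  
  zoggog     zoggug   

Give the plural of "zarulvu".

zaunrulvu

hoha and hukebof both begin with h- yet inflect differently (hounha, hukebuf), so the first letter is not what conditions the rule; whether the stem ends in a vowel or a consonant is.
"zarulvu" ends in a vowel. The stems ending in a vowel (hoha → hounha, vudewfu → vuundewfu, nusgazi → nuunsgazi) insert -un- after the first vowel.
The other pattern: stems ending in a consonant change the last vowel to 'u'.
So zarulvu → zaunrulvu.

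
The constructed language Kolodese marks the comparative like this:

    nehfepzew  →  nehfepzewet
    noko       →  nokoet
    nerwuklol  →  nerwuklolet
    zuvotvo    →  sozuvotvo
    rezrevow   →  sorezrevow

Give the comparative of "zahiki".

noko and zuvotvo both end in -o yet inflect differently (nokoet, sozuvotvo), so the final letter is not what conditions the rule; the first letter is.
"zahiki" begins with z-. The one such stem in the data (zuvotvo → sozuvotvo) adds the prefix so-, so the same rule applies.
So zahiki → sozahiki.

sozahiki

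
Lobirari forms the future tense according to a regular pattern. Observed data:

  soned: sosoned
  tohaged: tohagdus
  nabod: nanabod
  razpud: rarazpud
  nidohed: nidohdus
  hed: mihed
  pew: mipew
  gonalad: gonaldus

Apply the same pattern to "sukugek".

sukugkus

hed and razpud both end in -d yet inflect differently (mihed, rarazpud), so the final letter is not what conditions the rule; the number of vowels is.
"sukugek" has 3 vowels. The stems with 3 vowels (nidohed → nidohdus, tohaged → tohagdus, gonalad → gonaldus) delete the last vowel and add -us.
So sukugek → sukugkus.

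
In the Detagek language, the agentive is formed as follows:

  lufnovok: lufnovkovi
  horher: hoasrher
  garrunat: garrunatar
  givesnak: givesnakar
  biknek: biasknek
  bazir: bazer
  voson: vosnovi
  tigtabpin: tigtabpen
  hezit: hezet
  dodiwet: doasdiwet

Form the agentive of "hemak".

tigtabpin and voson both end in -n yet inflect differently (tigtabpen, vosnovi), so the final letter is not what conditions the rule; the last vowel is.
"hemak" has last vowel 'a'. The stems whose last vowel is 'a' (givesnak → givesnakar, garrunat → garrunatar) add -ar.
So hemak → hemakar.

hemakar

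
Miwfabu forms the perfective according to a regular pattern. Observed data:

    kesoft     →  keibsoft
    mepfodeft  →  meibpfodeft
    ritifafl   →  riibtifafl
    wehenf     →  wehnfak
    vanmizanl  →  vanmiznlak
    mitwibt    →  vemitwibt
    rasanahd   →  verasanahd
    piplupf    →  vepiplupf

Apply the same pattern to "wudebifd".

ritifafl and vanmizanl both end in -l yet inflect differently (riibtifafl, vanmiznlak), so the final letter is not what conditions the rule; the second-to-last letter is.
"wudebifd" has second-to-last letter 'f'. The stems whose second-to-last letter is 'f' (kesoft → keibsoft, mepfodeft → meibpfodeft, ritifafl → riibtifafl) insert -ib- after the first vowel.
So wudebifd → wuibdebifd.

wuibdebifd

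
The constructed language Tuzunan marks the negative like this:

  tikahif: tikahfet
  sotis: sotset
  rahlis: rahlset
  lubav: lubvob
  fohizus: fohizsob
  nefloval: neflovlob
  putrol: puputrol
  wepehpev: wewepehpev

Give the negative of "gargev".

sotis and fohizus both end in -s yet inflect differently (sotset, fohizsob), so the final letter is not what conditions the rule; the last vowel is.
"gargev" has last vowel 'e'. The one such stem in the data (wepehpev → wewepehpev) repeats the first consonant+vowel as a prefix (as does putrol), so the same rule applies.
So gargev → gagargev.

gagargev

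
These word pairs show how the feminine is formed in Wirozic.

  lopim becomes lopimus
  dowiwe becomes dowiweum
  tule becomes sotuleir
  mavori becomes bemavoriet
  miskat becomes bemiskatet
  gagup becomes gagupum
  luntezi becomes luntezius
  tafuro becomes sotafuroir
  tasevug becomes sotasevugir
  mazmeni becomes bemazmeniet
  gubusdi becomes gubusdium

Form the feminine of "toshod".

sotoshodir

mazmeni and luntezi both end in -i yet inflect differently (bemazmeniet, luntezius), so the final letter is not what conditions the rule; the first letter is.
"toshod" begins with t-. The stems beginning with t- (tasevug → sotasevugir, tule → sotuleir, tafuro → sotafuroir) add so- … -ir around the stem.
The other patterns: stems beginning with m- add be- … -et around the stem; stems beginning with l- add -us; stems beginning with d- or g- add -um.
So toshod → sotoshodir.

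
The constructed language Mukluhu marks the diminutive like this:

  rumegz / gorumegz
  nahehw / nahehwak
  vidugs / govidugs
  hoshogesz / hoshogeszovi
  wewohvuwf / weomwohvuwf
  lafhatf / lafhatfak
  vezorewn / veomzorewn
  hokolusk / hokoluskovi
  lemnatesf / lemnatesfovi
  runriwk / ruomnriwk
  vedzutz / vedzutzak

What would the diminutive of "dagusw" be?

hoshogesz and rumegz both end in -z yet inflect differently (hoshogeszovi, gorumegz), so the final letter is not what conditions the rule; the second-to-last letter is.
"dagusw" has second-to-last letter 's'. The stems whose second-to-last letter is 's' (hoshogesz → hoshogeszovi, lemnatesf → lemnatesfovi, hokolusk → hokoluskovi) add -ovi.
So dagusw → daguswovi.

daguswovi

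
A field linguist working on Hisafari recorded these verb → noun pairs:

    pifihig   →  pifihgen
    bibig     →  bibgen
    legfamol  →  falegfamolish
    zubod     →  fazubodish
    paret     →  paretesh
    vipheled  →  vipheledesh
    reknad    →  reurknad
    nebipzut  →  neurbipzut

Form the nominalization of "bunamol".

fabunamolish

zubod and vipheled both end in -d yet inflect differently (fazubodish, vipheledesh), so the final letter is not what conditions the rule; the last vowel is.
"bunamol" has last vowel 'o'. The stems whose last vowel is 'o' (legfamol → falegfamolish, zubod → fazubodish) add fa- … -ish around the stem.
The other patterns: stems whose last vowel is 'i' delete the last vowel and add -en; stems whose last vowel is 'e' add -esh; stems whose last vowel is 'a' or 'u' insert -ur- after the first vowel.
So bunamol → fabunamolish.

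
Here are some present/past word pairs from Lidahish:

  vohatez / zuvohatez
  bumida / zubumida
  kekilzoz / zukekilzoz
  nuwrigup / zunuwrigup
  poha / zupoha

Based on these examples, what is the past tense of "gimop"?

Every pair shown (vohatez → zuvohatez, bumida → zubumida, kekilzoz → zukekilzoz, …) follows the same rule: add the prefix zu-.
So gimop → zugimop.

zugimop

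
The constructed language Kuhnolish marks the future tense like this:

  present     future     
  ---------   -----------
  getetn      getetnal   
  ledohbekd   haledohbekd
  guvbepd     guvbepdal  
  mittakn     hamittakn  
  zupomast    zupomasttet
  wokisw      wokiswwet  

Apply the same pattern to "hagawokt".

"hagawokt" has second-to-last letter 'k'. The stems whose second-to-last letter is 'k' (mittakn → hamittakn, ledohbekd → haledohbekd) add the prefix ha-.
The other patterns: stems whose second-to-last letter is 's' double the final consonant and add -et; stems whose second-to-last letter is 'p' or 't' add -al.
So hagawokt → hahagawokt.

hahagawokt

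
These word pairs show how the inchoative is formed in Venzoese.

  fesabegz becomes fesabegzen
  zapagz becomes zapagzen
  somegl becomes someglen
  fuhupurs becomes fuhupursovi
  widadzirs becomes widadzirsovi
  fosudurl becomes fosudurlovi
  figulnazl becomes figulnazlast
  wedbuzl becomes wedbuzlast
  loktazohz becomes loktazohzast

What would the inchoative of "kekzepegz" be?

somegl and fosudurl both end in -l yet inflect differently (someglen, fosudurlovi), so the final letter is not what conditions the rule; the second-to-last letter is.
"kekzepegz" has second-to-last letter 'g'. The stems whose second-to-last letter is 'g' (fesabegz → fesabegzen, zapagz → zapagzen, somegl → someglen) add -en.
The other patterns: stems whose second-to-last letter is 'r' add -ovi; stems whose second-to-last letter is 'h' or 'z' add -ast.
So kekzepegz → kekzepegzen.

kekzepegzen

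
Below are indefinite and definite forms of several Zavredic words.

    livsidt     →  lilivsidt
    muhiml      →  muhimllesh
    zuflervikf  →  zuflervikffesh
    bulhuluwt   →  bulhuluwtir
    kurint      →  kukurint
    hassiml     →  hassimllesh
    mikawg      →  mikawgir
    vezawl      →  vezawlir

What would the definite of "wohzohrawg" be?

vezawl and muhiml both end in -l yet inflect differently (vezawlir, muhimllesh), so the final letter is not what conditions the rule; the second-to-last letter is.
"wohzohrawg" has second-to-last letter 'w'. The stems whose second-to-last letter is 'w' (bulhuluwt → bulhuluwtir, vezawl → vezawlir, mikawg → mikawgir) add -ir.
The other patterns: stems whose second-to-last letter is 'k' or 'm' double the final consonant and add -esh; stems whose second-to-last letter is 'd' or 'n' repeat the first consonant+vowel as a prefix.
So wohzohrawg → wohzohrawgir.

wohzohrawgir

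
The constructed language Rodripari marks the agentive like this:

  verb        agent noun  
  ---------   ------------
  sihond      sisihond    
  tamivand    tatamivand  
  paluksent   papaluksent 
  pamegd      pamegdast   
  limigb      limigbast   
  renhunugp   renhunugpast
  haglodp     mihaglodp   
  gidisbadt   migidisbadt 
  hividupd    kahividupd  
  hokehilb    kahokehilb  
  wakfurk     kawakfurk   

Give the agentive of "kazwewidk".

sihond and pamegd both end in -d yet inflect differently (sisihond, pamegdast), so the final letter is not what conditions the rule; the second-to-last letter is.
"kazwewidk" has second-to-last letter 'd'. The stems whose second-to-last letter is 'd' (haglodp → mihaglodp, gidisbadt → migidisbadt) add the prefix mi-.
The other patterns: stems whose second-to-last letter is 'n' repeat the first consonant+vowel as a prefix; stems whose second-to-last letter is 'g' add -ast; stems whose second-to-last letter is 'l', 'p' or 'r' add the prefix ka-.
So kazwewidk → mikazwewidk.

mikazwewidk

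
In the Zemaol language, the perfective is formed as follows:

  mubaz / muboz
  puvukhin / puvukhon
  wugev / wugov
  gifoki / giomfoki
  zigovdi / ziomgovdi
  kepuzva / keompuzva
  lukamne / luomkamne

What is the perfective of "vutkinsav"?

puvukhin and gifoki both have last vowel 'i' yet inflect differently (puvukhon, giomfoki), so the last vowel is not what conditions the rule; whether the stem ends in a vowel or a consonant is.
"vutkinsav" ends in a consonant. The stems ending in a consonant (mubaz → muboz, puvukhin → puvukhon, wugev → wugov) change the last vowel to 'o'.
The other pattern: stems ending in a vowel insert -om- after the first vowel.
So vutkinsav → vutkinsov.

vutkinsov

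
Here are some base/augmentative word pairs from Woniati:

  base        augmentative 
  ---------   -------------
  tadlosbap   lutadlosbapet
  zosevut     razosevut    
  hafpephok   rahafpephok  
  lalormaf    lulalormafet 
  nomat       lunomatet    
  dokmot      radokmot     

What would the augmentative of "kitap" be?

nomat and zosevut both end in -t yet inflect differently (lunomatet, razosevut), so the final letter is not what conditions the rule; the last vowel is.
"kitap" has last vowel 'a'. The stems whose last vowel is 'a' (nomat → lunomatet, lalormaf → lulalormafet, tadlosbap → lutadlosbapet) add lu- … -et around the stem.
So kitap → lukitapet.

lukitapet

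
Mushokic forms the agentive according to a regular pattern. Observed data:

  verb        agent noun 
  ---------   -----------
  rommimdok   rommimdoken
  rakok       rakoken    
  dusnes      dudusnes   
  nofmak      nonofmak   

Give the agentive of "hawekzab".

rommimdok and nofmak both end in -k yet inflect differently (rommimdoken, nonofmak), so the final letter is not what conditions the rule; the last vowel is.
"hawekzab" has last vowel 'a'. The one such stem in the data (nofmak → nonofmak) repeats the first consonant+vowel as a prefix (as does dusnes), so the same rule applies.
The other pattern: stems whose last vowel is 'o' add -en.
So hawekzab → hahawekzab.

hahawekzab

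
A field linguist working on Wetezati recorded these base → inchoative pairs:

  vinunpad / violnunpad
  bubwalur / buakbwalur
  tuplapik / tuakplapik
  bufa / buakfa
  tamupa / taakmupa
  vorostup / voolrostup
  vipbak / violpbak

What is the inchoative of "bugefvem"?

vipbak and tuplapik both end in -k yet inflect differently (violpbak, tuakplapik), so the final letter is not what conditions the rule; the first letter is.
"bugefvem" begins with b-. The stems beginning with b- (bufa → buakfa, bubwalur → buakbwalur) insert -ak- after the first vowel.
So bugefvem → buakgefvem.

buakgefvem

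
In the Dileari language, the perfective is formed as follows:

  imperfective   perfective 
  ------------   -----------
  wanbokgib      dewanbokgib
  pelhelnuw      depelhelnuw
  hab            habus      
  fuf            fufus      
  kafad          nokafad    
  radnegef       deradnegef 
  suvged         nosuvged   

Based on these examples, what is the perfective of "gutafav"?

fuf and radnegef both end in -f yet inflect differently (fufus, deradnegef), so the final letter is not what conditions the rule; the number of vowels is.
"gutafav" has 3 vowels. The stems with 3 vowels (radnegef → deradnegef, pelhelnuw → depelhelnuw, wanbokgib → dewanbokgib) add the prefix de-.
So gutafav → degutafav.

degutafav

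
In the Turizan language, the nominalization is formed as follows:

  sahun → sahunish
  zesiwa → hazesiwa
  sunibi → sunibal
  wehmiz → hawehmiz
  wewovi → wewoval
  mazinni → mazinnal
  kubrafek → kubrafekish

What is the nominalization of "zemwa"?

wehmiz and wewovi both have last vowel 'i' yet inflect differently (hawehmiz, wewoval), so the last vowel is not what conditions the rule; the final letter is.
"zemwa" ends in -a. The one such stem in the data (zesiwa → hazesiwa) adds the prefix ha-, so the same rule applies.
So zemwa → hazemwa.

hazemwa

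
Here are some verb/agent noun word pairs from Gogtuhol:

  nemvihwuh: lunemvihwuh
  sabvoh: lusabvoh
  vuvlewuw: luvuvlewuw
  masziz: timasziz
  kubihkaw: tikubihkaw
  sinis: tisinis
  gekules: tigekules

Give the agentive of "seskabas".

tiseskabas

"seskabas" has last vowel 'a'. The one such stem in the data (kubihkaw → tikubihkaw) adds the prefix ti-, so the same rule applies.
The other pattern: stems whose last vowel is 'o' or 'u' add the prefix lu-.
So seskabas → tiseskabas.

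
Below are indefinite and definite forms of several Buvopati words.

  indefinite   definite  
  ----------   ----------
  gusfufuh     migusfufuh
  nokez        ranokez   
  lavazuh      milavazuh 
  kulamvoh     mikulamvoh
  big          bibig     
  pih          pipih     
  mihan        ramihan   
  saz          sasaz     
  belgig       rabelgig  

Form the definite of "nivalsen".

saz and nokez both end in -z yet inflect differently (sasaz, ranokez), so the final letter is not what conditions the rule; the number of vowels is.
"nivalsen" has 3 vowels. The stems with 3 vowels (gusfufuh → migusfufuh, lavazuh → milavazuh, kulamvoh → mikulamvoh) add the prefix mi-.
So nivalsen → minivalsen.

minivalsen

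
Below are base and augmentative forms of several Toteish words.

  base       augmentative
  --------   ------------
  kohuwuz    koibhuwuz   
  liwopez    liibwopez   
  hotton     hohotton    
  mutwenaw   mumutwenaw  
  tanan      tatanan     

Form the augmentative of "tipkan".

kohuwuz and mutwenaw both have 3 vowels yet inflect differently (koibhuwuz, mumutwenaw), so the number of vowels is not what conditions the rule; the final letter is.
"tipkan" ends in -n. The stems ending in -n (hotton → hohotton, tanan → tatanan) repeat the first consonant+vowel as a prefix.
The other pattern: stems ending in -z insert -ib- after the first vowel.
So tipkan → titipkan.

titipkan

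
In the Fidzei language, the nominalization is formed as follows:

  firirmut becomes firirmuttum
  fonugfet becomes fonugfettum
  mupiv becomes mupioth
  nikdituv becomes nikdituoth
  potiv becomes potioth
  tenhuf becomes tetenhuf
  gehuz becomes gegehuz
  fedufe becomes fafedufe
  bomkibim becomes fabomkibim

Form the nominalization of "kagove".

fakagove

firirmut and nikdituv both have last vowel 'u' yet inflect differently (firirmuttum, nikdituoth), so the last vowel is not what conditions the rule; the final letter is.
"kagove" ends in -e. The one such stem in the data (fedufe → fafedufe) adds the prefix fa-, so the same rule applies.
So kagove → fakagove.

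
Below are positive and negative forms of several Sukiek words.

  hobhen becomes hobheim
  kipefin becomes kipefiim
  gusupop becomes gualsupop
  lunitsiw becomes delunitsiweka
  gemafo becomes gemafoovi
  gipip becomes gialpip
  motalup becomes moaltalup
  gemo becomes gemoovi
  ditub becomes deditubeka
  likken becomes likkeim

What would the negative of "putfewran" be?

kipefin and gipip both have last vowel 'i' yet inflect differently (kipefiim, gialpip), so the last vowel is not what conditions the rule; the final letter is.
"putfewran" ends in -n. The stems ending in -n (hobhen → hobheim, kipefin → kipefiim, likken → likkeim) drop the final letter and add -im.
The other patterns: stems ending in -o add -ovi; stems ending in -p insert -al- after the first vowel; stems ending in -b or -w add de- … -eka around the stem.
So putfewran → putfewraim.

putfewraim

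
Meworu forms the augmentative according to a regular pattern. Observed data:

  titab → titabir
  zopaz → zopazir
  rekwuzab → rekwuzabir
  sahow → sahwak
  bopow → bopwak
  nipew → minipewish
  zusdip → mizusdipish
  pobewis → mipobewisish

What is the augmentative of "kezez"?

sahow and nipew both end in -w yet inflect differently (sahwak, minipewish), so the final letter is not what conditions the rule; the last vowel is.
"kezez" has last vowel 'e'. The one such stem in the data (nipew → minipewish) adds mi- … -ish around the stem, so the same rule applies.
So kezez → mikezezish.

mikezezish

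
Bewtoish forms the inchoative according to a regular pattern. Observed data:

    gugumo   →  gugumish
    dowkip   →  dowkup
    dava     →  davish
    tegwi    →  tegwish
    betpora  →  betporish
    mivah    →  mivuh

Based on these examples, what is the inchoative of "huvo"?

betpora and mivah both have last vowel 'a' yet inflect differently (betporish, mivuh), so the last vowel is not what conditions the rule; whether the stem ends in a vowel or a consonant is.
"huvo" ends in a vowel. The stems ending in a vowel (betpora → betporish, dava → davish, gugumo → gugumish) drop the final letter and add -ish.
So huvo → huvish.

huvish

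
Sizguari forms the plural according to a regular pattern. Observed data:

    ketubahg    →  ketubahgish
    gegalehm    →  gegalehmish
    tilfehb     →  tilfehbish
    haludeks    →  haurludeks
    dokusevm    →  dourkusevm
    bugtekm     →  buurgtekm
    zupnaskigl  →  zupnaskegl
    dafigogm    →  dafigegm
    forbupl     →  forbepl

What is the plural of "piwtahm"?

piwtahmish

gegalehm and dokusevm both end in -m yet inflect differently (gegalehmish, dourkusevm), so the final letter is not what conditions the rule; the second-to-last letter is.
"piwtahm" has second-to-last letter 'h'. The stems whose second-to-last letter is 'h' (ketubahg → ketubahgish, gegalehm → gegalehmish, tilfehb → tilfehbish) add -ish.
The other patterns: stems whose second-to-last letter is 'k' or 'v' insert -ur- after the first vowel; stems whose second-to-last letter is 'g' or 'p' change the last vowel to 'e'.
So piwtahm → piwtahmish.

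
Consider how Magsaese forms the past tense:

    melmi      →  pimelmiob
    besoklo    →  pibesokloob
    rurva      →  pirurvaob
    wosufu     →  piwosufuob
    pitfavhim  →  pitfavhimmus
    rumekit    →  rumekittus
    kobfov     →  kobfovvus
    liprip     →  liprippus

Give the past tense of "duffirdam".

melmi and pitfavhim both have last vowel 'i' yet inflect differently (pimelmiob, pitfavhimmus), so the last vowel is not what conditions the rule; whether the stem ends in a vowel or a consonant is.
"duffirdam" ends in a consonant. The stems ending in a consonant (pitfavhim → pitfavhimmus, rumekit → rumekittus, kobfov → kobfovvus) double the final consonant and add -us.
So duffirdam → duffirdammus.

duffirdammus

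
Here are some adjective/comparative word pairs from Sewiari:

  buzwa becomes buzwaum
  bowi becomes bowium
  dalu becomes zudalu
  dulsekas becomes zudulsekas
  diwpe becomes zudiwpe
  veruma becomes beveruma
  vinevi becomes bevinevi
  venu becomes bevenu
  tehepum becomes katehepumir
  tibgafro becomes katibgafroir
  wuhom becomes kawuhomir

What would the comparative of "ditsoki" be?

zuditsoki

buzwa and veruma both end in -a yet inflect differently (buzwaum, beveruma), so the final letter is not what conditions the rule; the first letter is.
"ditsoki" begins with d-. The stems beginning with d- (dalu → zudalu, dulsekas → zudulsekas, diwpe → zudiwpe) add the prefix zu-.
So ditsoki → zuditsoki.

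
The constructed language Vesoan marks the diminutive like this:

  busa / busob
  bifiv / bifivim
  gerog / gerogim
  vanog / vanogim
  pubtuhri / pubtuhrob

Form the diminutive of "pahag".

pahagim

pubtuhri and bifiv both have last vowel 'i' yet inflect differently (pubtuhrob, bifivim), so the last vowel is not what conditions the rule; whether the stem ends in a vowel or a consonant is.
"pahag" ends in a consonant. The stems ending in a consonant (gerog → gerogim, bifiv → bifivim, vanog → vanogim) add -im.
The other pattern: stems ending in a vowel drop the final letter and add -ob.
So pahag → pahagim.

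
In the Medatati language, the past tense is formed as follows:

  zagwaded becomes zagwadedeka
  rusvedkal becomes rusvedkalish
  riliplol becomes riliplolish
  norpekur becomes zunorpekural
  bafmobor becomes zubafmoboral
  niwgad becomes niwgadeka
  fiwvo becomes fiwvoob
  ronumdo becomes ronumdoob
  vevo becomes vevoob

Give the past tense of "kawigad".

riliplol and ronumdo both have last vowel 'o' yet inflect differently (riliplolish, ronumdoob), so the last vowel is not what conditions the rule; the final letter is.
"kawigad" ends in -d. The stems ending in -d (zagwaded → zagwadedeka, niwgad → niwgadeka) add -eka.
The other patterns: stems ending in -l add -ish; stems ending in -o add -ob; stems ending in -r add zu- … -al around the stem.
So kawigad → kawigadeka.

kawigadeka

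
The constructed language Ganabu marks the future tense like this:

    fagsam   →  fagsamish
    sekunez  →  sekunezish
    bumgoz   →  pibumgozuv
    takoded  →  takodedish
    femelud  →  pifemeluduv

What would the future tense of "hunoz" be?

sekunez and bumgoz both end in -z yet inflect differently (sekunezish, pibumgozuv), so the final letter is not what conditions the rule; the last vowel is.
"hunoz" has last vowel 'o'. The one such stem in the data (bumgoz → pibumgozuv) adds pi- … -uv around the stem, so the same rule applies.
The other pattern: stems whose last vowel is 'a' or 'e' add -ish.
So hunoz → pihunozuv.

pihunozuv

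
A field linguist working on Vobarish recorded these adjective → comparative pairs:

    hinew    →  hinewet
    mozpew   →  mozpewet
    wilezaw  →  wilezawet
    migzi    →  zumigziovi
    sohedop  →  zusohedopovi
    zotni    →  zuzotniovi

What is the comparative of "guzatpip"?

mozpew and migzi both begin with m- yet inflect differently (mozpewet, zumigziovi), so the first letter is not what conditions the rule; the final letter is.
"guzatpip" ends in -p. The one such stem in the data (sohedop → zusohedopovi) adds zu- … -ovi around the stem, so the same rule applies.
The other pattern: stems ending in -w add -et.
So guzatpip → zuguzatpipovi.

zuguzatpipovi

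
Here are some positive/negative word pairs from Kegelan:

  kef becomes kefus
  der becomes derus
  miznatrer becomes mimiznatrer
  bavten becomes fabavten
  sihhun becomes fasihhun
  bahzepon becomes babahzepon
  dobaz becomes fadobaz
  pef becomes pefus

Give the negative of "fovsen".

fafovsen

sihhun and bahzepon both end in -n yet inflect differently (fasihhun, babahzepon), so the final letter is not what conditions the rule; the number of vowels is.
"fovsen" has 2 vowels. The stems with 2 vowels (sihhun → fasihhun, dobaz → fadobaz, bavten → fabavten) add the prefix fa-.
The other patterns: stems with 1 vowel add -us; stems with 3 vowels repeat the first consonant+vowel as a prefix.
So fovsen → fafovsen.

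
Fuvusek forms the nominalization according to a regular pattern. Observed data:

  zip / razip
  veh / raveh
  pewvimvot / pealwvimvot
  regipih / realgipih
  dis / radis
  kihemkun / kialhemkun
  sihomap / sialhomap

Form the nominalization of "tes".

regipih and veh both end in -h yet inflect differently (realgipih, raveh), so the final letter is not what conditions the rule; the number of vowels is.
"tes" has 1 vowel. The stems with 1 vowel (veh → raveh, zip → razip, dis → radis) add the prefix ra-.
The other pattern: stems with 3 vowels insert -al- after the first vowel.
So tes → rates.

rates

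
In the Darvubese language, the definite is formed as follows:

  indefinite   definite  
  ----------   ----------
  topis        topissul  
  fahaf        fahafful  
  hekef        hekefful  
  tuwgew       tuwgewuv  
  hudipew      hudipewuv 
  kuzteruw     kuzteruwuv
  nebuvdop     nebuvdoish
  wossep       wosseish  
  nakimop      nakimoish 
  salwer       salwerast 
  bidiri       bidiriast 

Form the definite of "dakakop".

hekef and tuwgew both have last vowel 'e' yet inflect differently (hekefful, tuwgewuv), so the last vowel is not what conditions the rule; the final letter is.
"dakakop" ends in -p. The stems ending in -p (nebuvdop → nebuvdoish, wossep → wosseish, nakimop → nakimoish) drop the final letter and add -ish.
The other patterns: stems ending in -f or -s double the final consonant and add -ul; stems ending in -w add -uv; stems ending in -i or -r add -ast.
So dakakop → dakakoish.

dakakoish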